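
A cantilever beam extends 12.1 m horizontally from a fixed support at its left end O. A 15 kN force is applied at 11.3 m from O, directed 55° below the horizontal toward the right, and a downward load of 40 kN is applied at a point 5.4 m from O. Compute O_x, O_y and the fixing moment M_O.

O_x = -8.604 kN, O_y = 52.29 kN, M_O = 354.8 kN·m

ΣF_x = 0: O_x + 15·cos55° = 0 → O_x = -8.604 kN.
ΣF_y = 0: O_y − 15·sin55° − 40 = 0 → O_y = 52.29 kN.
ΣM about O: M_O − 15·sin55°·11.3 − 40·5.4 = 0 → M_O = 354.8 kN·m.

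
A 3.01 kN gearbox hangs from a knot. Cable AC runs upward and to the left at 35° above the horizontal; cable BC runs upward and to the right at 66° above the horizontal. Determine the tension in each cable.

ΣF_x = 0: −T_AC·cos35° + T_BC·cos66° = 0 → T_BC = 2.01396·T_AC.
ΣF_y = 0: T_AC·sin35° + T_BC·sin66° = 3.01.
Substitute: T_AC·(0.573576 + 2.01396·0.913545) = 3.01 → T_AC = 1.24719 ≈ 1.247 kN.
Then T_BC = 2.01396 × 1.24719 = 2.512 kN.

T_AC = 1.247 kN, T_BC = 2.512 kN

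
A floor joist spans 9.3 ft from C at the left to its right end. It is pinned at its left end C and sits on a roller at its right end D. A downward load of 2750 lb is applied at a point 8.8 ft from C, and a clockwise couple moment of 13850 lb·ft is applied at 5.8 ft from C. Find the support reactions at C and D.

Taking moments about C: D_y·9.3 − 2750·8.8 − 13850 = 0 → D_y = 38050/9.3 = 4091.4 ≈ 4091 lb.
ΣF_y = 0: C_y + 4091.4 − 2750 = 0 → C_y = -1341 lb.
ΣF_x = 0: no horizontal applied forces, so C_x = 0.

C_x = 0, C_y = -1341 lb, D_y = 4091 lb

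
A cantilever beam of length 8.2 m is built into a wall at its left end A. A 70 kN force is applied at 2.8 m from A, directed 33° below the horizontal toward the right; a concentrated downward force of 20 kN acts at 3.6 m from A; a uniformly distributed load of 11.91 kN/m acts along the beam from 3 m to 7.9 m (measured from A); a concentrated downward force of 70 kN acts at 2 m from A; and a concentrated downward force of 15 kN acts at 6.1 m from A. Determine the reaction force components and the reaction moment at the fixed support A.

Resultant of the distributed load: 11.91 × 4.9 = 58.359 kN at 5.45 m from A.
ΣF_x = 0: A_x + 70·cos33° = 0 → A_x = -58.71 kN.
ΣF_y = 0: A_y − 70·sin33° − 20 − 11.91·4.9 − 70 − 15 = 0 → A_y = 201.5 kN.
ΣM about A: M_A − 70·sin33°·2.8 − 20·3.6 − (11.91·4.9)·5.45 − 70·2 − 15·6.1 = 0 → M_A = 728.3 kN·m.

A_x = -58.71 kN, A_y = 201.5 kN, M_A = 728.3 kN·m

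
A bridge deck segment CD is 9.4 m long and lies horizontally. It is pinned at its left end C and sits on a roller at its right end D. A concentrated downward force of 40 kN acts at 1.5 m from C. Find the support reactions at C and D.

C_x = 0, C_y = 33.62 kN, D_y = 6.383 kN

ΣM about C: D_y·9.4 − 40·1.5 = 0 → D_y = 60/9.4 = 6.38298 ≈ 6.383 kN.
ΣF_y = 0: C_y + 6.38298 − 40 = 0 → C_y = 33.62 kN.
ΣF_x = 0: no horizontal applied forces, so C_x = 0.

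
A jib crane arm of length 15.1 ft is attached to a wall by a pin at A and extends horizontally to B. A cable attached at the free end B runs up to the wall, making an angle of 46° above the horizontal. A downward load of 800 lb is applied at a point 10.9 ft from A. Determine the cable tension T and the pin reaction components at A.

T = 802.8 lb, A_x = 557.7 lb, A_y = 222.5 lb

ΣM about A: T·sin46°·15.1 − 800·10.9 = 0 → T = 8720/(15.1·0.71934) = 802.796 ≈ 802.8 lb.
ΣF_x = 0: A_x − T·cos46° = 0 → A_x = 802.796 × 0.694658 = 557.7 lb.
ΣF_y = 0: A_y + T·sin46° − 800 = 0 → A_y = 800 − 802.796 × 0.71934 = 222.5 lb.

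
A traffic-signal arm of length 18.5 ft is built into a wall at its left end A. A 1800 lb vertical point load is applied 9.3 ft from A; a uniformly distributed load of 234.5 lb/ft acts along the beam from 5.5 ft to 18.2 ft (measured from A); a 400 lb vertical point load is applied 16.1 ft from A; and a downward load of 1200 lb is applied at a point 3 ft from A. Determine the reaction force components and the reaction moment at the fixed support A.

A_x = 0, A_y = 6378 lb, M_A = 62070 lb·ft

Resultant of the distributed load: 234.5 × 12.7 = 2978.15 lb at 11.85 ft from A.
ΣF_x = 0: A_x = 0.
ΣF_y = 0: A_y − 1800 − 234.5·12.7 − 400 − 1200 = 0 → A_y = 6378 lb.
ΣM about A: M_A − 1800·9.3 − (234.5·12.7)·11.85 − 400·16.1 − 1200·3 = 0 → M_A = 62070 lb·ft.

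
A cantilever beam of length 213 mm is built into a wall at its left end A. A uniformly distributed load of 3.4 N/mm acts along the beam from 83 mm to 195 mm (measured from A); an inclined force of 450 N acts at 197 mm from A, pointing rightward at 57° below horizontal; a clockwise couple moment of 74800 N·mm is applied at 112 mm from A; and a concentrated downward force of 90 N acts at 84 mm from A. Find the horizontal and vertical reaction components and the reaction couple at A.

A_x = -245.1 N, A_y = 848.2 N, M_A = 209600 N·mm

Resultant of the distributed load: 3.4 × 112 = 380.8 N at 139 mm from A.
ΣF_x = 0: A_x + 450·cos57° = 0 → A_x = -245.1 N.
ΣF_y = 0: A_y − 3.4·112 − 450·sin57° − 90 = 0 → A_y = 848.2 N.
ΣM about A: M_A − (3.4·112)·139 − 450·sin57°·197 − 74800 − 90·84 = 0 → M_A = 209600 N·mm.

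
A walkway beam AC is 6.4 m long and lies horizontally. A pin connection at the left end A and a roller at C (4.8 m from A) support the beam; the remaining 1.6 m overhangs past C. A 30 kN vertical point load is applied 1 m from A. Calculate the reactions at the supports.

A_x = 0, A_y = 23.75 kN, C_y = 6.250 kN

Taking moments about A: C_y·4.8 − 30·1 = 0 → C_y = 30/4.8 = 6.250 kN.
ΣF_y = 0: A_y + 6.25 − 30 = 0 → A_y = 23.75 kN.
ΣF_x = 0: no horizontal applied forces, so A_x = 0.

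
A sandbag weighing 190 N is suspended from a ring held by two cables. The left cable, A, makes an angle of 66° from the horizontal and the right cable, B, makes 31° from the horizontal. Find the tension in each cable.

ΣF_x = 0: −T_A·cos66° + T_B·cos31° = 0 → T_B = 0.474513·T_A.
ΣF_y = 0: T_A·sin66° + T_B·sin31° = 190.
Substitute: T_A·(0.913545 + 0.474513·0.515038) = 190 → T_A = 164.085 ≈ 164.1 N.
Then T_B = 0.474513 × 164.085 = 77.86 N.

T_A = 164.1 N, T_B = 77.86 N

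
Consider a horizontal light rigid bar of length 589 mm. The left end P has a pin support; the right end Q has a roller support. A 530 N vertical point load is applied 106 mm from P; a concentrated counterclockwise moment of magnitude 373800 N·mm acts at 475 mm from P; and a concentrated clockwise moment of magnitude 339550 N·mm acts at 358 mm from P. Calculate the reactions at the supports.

P_x = 0, P_y = 492.8 N, Q_y = 37.23 N

ΣM about P: Q_y·589 − 530·106 + 373800 − 339550 = 0 → Q_y = 21930/589 = 37.2326 ≈ 37.23 N.
ΣF_y = 0: P_y + 37.2326 − 530 = 0 → P_y = 492.8 N.
ΣF_x = 0: no horizontal applied forces, so P_x = 0.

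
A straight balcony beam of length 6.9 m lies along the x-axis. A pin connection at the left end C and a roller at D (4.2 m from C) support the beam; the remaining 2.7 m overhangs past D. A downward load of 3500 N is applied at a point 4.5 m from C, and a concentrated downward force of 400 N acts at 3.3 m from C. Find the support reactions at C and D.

Taking moments about C: D_y·4.2 − 3500·4.5 − 400·3.3 = 0 → D_y = 17070/4.2 = 4064.29 ≈ 4064 N.
ΣF_y = 0: C_y + 4064.29 − 3500 − 400 = 0 → C_y = -164.3 N.
ΣF_x = 0: no horizontal applied forces, so C_x = 0.

C_x = 0, C_y = -164.3 N, D_y = 4064 N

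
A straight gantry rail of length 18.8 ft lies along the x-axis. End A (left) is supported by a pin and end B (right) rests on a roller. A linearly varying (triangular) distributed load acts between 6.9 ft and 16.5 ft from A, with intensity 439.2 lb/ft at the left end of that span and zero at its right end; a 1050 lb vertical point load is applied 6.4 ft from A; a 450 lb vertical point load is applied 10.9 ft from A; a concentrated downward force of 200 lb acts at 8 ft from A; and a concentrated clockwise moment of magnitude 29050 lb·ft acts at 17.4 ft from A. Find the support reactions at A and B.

A_x = 0, A_y = 426.9 lb, B_y = 3381 lb

Resultant of the triangular load: ½ × 439.2 × 9.6 = 2108.16 lb, acting at 10.1 ft from A (one-third of the span from the peak).
Moments about A: B_y·18.8 − (½·439.2·9.6)·10.1 − 1050·6.4 − 450·10.9 − 200·8 − 29050 = 0 → B_y = 63567.416/18.8 = 3381.25 ≈ 3381 lb.
ΣF_y = 0: A_y + 3381.25 − ½·439.2·9.6 − 1050 − 450 − 200 = 0 → A_y = 426.9 lb.
ΣF_x = 0: no horizontal applied forces, so A_x = 0.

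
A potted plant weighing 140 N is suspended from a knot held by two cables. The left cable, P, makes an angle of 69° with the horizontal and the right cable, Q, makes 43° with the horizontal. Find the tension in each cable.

T_P = 110.4 N, T_Q = 54.11 N

ΣF_x = 0: −T_P·cos69° + T_Q·cos43° = 0 → T_Q = 0.490006·T_P.
ΣF_y = 0: T_P·sin69° + T_Q·sin43° = 140.
Substitute: T_P·(0.93358 + 0.490006·0.681998) = 140 → T_P = 110.431 ≈ 110.4 N.
Then T_Q = 0.490006 × 110.431 = 54.11 N.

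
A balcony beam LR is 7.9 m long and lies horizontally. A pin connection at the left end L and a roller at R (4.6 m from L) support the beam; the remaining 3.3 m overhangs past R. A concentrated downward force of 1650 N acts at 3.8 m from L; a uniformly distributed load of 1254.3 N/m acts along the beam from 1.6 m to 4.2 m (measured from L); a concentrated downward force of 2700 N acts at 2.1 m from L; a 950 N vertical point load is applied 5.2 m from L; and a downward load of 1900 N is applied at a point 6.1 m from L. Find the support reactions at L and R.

Resultant of the distributed load: 1254.3 × 2.6 = 3261.18 N at 2.9 m from L.
ΣM about L: R_y·4.6 − 1650·3.8 − (1254.3·2.6)·2.9 − 2700·2.1 − 950·5.2 − 1900·6.1 = 0 → R_y = 37927.422/4.6 = 8245.09 ≈ 8245 N.
ΣF_y = 0: L_y + 8245.09 − 1650 − 1254.3·2.6 − 2700 − 950 − 1900 = 0 → L_y = 2216 N.
ΣF_x = 0: no horizontal applied forces, so L_x = 0.

L_x = 0, L_y = 2216 N, R_y = 8245 N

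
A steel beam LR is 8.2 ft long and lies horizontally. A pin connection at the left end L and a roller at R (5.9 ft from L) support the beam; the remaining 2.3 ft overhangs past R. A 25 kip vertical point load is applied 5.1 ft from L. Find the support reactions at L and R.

Moments about L: R_y·5.9 − 25·5.1 = 0 → R_y = 127.5/5.9 = 21.6102 ≈ 21.61 kip.
ΣF_y = 0: L_y + 21.6102 − 25 = 0 → L_y = 3.390 kip.
ΣF_x = 0: no horizontal applied forces, so L_x = 0.

L_x = 0, L_y = 3.390 kip, R_y = 21.61 kip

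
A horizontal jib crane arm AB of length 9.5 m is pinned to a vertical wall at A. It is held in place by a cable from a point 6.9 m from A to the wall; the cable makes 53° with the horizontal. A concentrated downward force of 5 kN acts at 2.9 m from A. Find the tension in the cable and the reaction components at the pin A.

ΣM about A: T·sin53°·6.9 − 5·2.9 = 0 → T = 14.5/(6.9·0.798636) = 2.6313 ≈ 2.631 kN.
ΣF_x = 0: A_x − T·cos53° = 0 → A_x = 2.6313 × 0.601815 = 1.584 kN.
ΣF_y = 0: A_y + T·sin53° − 5 = 0 → A_y = 5 − 2.6313 × 0.798636 = 2.899 kN.

T = 2.631 kN, A_x = 1.584 kN, A_y = 2.899 kN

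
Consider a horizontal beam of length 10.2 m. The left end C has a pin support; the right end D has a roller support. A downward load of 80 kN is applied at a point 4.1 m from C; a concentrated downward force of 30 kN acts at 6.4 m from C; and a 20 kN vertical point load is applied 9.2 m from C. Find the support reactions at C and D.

Moments about C: D_y·10.2 − 80·4.1 − 30·6.4 − 20·9.2 = 0 → D_y = 704/10.2 = 69.0196 ≈ 69.02 kN.
ΣF_y = 0: C_y + 69.0196 − 80 − 30 − 20 = 0 → C_y = 60.98 kN.
ΣF_x = 0: no horizontal applied forces, so C_x = 0.

C_x = 0, C_y = 60.98 kN, D_y = 69.02 kN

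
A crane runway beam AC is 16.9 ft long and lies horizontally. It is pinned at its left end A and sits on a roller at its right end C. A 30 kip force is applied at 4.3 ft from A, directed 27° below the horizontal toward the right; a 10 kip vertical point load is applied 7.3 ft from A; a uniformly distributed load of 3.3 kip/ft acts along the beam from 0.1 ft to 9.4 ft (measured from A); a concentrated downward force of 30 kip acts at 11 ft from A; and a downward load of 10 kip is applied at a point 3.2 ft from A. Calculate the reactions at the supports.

Resultant of the distributed load: 3.3 × 9.3 = 30.69 kip at 4.75 ft from A.
Moments about A: C_y·16.9 − 30·sin27°·4.3 − 10·7.3 − (3.3·9.3)·4.75 − 30·11 − 10·3.2 = 0 → C_y = 639.342/16.9 = 37.8309 ≈ 37.83 kip.
ΣF_y = 0: A_y + 37.8309 − 30·sin27° − 10 − 3.3·9.3 − 30 − 10 = 0 → A_y = 56.48 kip.
ΣF_x = 0: A_x + 30·cos27° = 0 → A_x = -26.73 kip.

A_x = -26.73 kip, A_y = 56.48 kip, C_y = 37.83 kip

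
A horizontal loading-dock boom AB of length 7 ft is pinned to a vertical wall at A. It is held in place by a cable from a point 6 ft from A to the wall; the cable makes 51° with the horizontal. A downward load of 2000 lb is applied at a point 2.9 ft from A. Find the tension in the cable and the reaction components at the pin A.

ΣM about A: T·sin51°·6 − 2000·2.9 = 0 → T = 5800/(6·0.777146) = 1243.87 ≈ 1244 lb.
ΣF_x = 0: A_x − T·cos51° = 0 → A_x = 1243.87 × 0.62932 = 782.8 lb.
ΣF_y = 0: A_y + T·sin51° − 2000 = 0 → A_y = 2000 − 1243.87 × 0.777146 = 1033 lb.

T = 1244 lb, A_x = 782.8 lb, A_y = 1033 lb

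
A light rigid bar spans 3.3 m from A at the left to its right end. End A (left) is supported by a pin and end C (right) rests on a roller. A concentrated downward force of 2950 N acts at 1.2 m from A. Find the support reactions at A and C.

Moments about A: C_y·3.3 − 2950·1.2 = 0 → C_y = 3540/3.3 = 1072.73 ≈ 1073 N.
ΣF_y = 0: A_y + 1072.73 − 2950 = 0 → A_y = 1877 N.
ΣF_x = 0: no horizontal applied forces, so A_x = 0.

A_x = 0, A_y = 1877 N, C_y = 1073 N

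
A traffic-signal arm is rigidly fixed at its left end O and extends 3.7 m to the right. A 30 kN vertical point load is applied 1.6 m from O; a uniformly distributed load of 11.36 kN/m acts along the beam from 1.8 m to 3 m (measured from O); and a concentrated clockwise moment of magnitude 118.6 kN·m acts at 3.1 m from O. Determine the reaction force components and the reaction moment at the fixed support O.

Resultant of the distributed load: 11.36 × 1.2 = 13.632 kN at 2.4 m from O.
ΣF_x = 0: O_x = 0.
ΣF_y = 0: O_y − 30 − 11.36·1.2 = 0 → O_y = 43.63 kN.
ΣM about O: M_O − 30·1.6 − (11.36·1.2)·2.4 − 118.6 = 0 → M_O = 199.3 kN·m.

O_x = 0, O_y = 43.63 kN, M_O = 199.3 kN·m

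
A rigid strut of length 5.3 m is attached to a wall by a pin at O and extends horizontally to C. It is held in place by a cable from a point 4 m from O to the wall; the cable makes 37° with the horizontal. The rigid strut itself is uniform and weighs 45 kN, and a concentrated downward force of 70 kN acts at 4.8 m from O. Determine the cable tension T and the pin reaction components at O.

T = 189.1 kN, O_x = 151.0 kN, O_y = 1.188 kN

ΣM about O: T·sin37°·4 − 45·2.65 − 70·4.8 = 0 → T = 455.25/(4·0.601815) = 189.115 ≈ 189.1 kN.
ΣF_x = 0: O_x − T·cos37° = 0 → O_x = 189.115 × 0.798636 = 151.0 kN.
ΣF_y = 0: O_y + T·sin37° − 45 − 70 = 0 → O_y = 115 − 189.115 × 0.601815 = 1.188 kN.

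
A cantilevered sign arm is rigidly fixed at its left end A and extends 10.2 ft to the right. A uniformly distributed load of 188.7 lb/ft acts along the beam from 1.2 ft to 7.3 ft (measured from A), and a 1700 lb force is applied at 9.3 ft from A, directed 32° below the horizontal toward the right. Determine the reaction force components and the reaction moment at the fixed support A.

A_x = -1442 lb, A_y = 2052 lb, M_A = 13270 lb·ft

Resultant of the distributed load: 188.7 × 6.1 = 1151.07 lb at 4.25 ft from A.
ΣF_x = 0: A_x + 1700·cos32° = 0 → A_x = -1442 lb.
ΣF_y = 0: A_y − 188.7·6.1 − 1700·sin32° = 0 → A_y = 2052 lb.
ΣM about A: M_A − (188.7·6.1)·4.25 − 1700·sin32°·9.3 = 0 → M_A = 13270 lb·ft.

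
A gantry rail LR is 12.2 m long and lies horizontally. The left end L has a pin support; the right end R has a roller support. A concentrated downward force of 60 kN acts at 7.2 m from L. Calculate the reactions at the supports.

L_x = 0, L_y = 24.59 kN, R_y = 35.41 kN

Moments about L: R_y·12.2 − 60·7.2 = 0 → R_y = 432/12.2 = 35.4098 ≈ 35.41 kN.
ΣF_y = 0: L_y + 35.4098 − 60 = 0 → L_y = 24.59 kN.
ΣF_x = 0: no horizontal applied forces, so L_x = 0.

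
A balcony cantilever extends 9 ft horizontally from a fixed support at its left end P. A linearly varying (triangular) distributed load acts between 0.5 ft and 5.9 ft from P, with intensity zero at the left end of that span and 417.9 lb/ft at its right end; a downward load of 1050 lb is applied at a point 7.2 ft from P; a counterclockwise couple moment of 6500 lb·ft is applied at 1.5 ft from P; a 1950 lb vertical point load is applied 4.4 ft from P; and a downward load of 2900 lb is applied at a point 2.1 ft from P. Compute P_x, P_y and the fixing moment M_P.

P_x = 0, P_y = 7028 lb, M_P = 20360 lb·ft

Resultant of the triangular load: ½ × 417.9 × 5.4 = 1128.33 lb, acting at 4.1 ft from P (one-third of the span from the peak).
ΣF_x = 0: P_x = 0.
ΣF_y = 0: P_y − ½·417.9·5.4 − 1050 − 1950 − 2900 = 0 → P_y = 7028 lb.
ΣM about P: M_P − (½·417.9·5.4)·4.1 − 1050·7.2 + 6500 − 1950·4.4 − 2900·2.1 = 0 → M_P = 20360 lb·ft.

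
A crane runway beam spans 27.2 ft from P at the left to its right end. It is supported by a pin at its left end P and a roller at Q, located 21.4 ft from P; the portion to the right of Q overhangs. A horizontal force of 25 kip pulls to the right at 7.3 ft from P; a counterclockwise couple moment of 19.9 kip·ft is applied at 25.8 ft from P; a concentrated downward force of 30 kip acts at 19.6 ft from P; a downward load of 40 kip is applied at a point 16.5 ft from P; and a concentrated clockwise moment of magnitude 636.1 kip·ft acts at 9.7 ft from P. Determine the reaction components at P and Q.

P_x = -25.00 kip, P_y = -17.11 kip, Q_y = 87.11 kip

Moments about P: Q_y·21.4 + 19.9 − 30·19.6 − 40·16.5 − 636.1 = 0 → Q_y = 1864.2/21.4 = 87.1121 ≈ 87.11 kip.
ΣF_y = 0: P_y + 87.1121 − 30 − 40 = 0 → P_y = -17.11 kip.
ΣF_x = 0: P_x + 25 = 0 → P_x = -25.00 kip.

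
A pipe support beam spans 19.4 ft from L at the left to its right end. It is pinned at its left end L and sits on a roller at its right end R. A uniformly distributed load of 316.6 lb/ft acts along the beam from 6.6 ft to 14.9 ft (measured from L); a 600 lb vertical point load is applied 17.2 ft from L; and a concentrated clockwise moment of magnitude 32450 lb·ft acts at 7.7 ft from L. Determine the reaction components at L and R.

L_x = 0, L_y = -433.0 lb, R_y = 3661 lb

Resultant of the distributed load: 316.6 × 8.3 = 2627.78 lb at 10.75 ft from L.
Moments about L: R_y·19.4 − (316.6·8.3)·10.75 − 600·17.2 − 32450 = 0 → R_y = 71018.635/19.4 = 3660.75 ≈ 3661 lb.
ΣF_y = 0: L_y + 3660.75 − 316.6·8.3 − 600 = 0 → L_y = -433.0 lb.
ΣF_x = 0: no horizontal applied forces, so L_x = 0.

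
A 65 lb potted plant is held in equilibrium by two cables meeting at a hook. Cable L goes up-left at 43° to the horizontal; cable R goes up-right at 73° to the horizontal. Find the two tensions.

ΣF_x = 0: −T_L·cos43° + T_R·cos73° = 0 → T_R = 2.50145·T_L.
ΣF_y = 0: T_L·sin43° + T_R·sin73° = 65.
Substitute: T_L·(0.681998 + 2.50145·0.956305) = 65 → T_L = 21.1441 ≈ 21.14 lb.
Then T_R = 2.50145 × 21.1441 = 52.89 lb.

T_L = 21.14 lb, T_R = 52.89 lb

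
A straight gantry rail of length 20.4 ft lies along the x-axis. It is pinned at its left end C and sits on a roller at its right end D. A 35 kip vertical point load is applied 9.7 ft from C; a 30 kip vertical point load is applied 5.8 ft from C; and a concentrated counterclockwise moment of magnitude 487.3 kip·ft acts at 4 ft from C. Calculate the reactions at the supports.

C_x = 0, C_y = 63.72 kip, D_y = 1.284 kip

Taking moments about C: D_y·20.4 − 35·9.7 − 30·5.8 + 487.3 = 0 → D_y = 26.2/20.4 = 1.28431 ≈ 1.284 kip.
ΣF_y = 0: C_y + 1.28431 − 35 − 30 = 0 → C_y = 63.72 kip.
ΣF_x = 0: no horizontal applied forces, so C_x = 0.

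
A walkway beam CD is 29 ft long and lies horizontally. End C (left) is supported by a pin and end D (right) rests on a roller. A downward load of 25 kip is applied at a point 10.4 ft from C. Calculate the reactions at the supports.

C_x = 0, C_y = 16.03 kip, D_y = 8.966 kip

Moments about C: D_y·29 − 25·10.4 = 0 → D_y = 260/29 = 8.96552 ≈ 8.966 kip.
ΣF_y = 0: C_y + 8.96552 − 25 = 0 → C_y = 16.03 kip.
ΣF_x = 0: no horizontal applied forces, so C_x = 0.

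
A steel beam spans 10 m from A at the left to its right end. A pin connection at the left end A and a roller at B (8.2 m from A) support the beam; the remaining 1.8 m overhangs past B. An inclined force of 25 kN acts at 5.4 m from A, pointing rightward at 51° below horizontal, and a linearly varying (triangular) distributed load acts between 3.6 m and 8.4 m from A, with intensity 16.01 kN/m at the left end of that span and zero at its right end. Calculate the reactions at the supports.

Resultant of the triangular load: ½ × 16.01 × 4.8 = 38.424 kN, acting at 5.2 m from A (one-third of the span from the peak).
ΣM about A: B_y·8.2 − 25·sin51°·5.4 − (½·16.01·4.8)·5.2 = 0 → B_y = 304.72/8.2 = 37.161 ≈ 37.16 kN.
ΣF_y = 0: A_y + 37.161 − 25·sin51° − ½·16.01·4.8 = 0 → A_y = 20.69 kN.
ΣF_x = 0: A_x + 25·cos51° = 0 → A_x = -15.73 kN.

A_x = -15.73 kN, A_y = 20.69 kN, B_y = 37.16 kN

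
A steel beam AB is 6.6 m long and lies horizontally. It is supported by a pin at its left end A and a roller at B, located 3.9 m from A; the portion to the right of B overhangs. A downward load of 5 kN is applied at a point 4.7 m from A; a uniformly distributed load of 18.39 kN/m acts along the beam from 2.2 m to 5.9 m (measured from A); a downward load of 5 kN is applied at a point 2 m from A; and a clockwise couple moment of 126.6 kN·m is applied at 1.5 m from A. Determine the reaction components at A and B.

Resultant of the distributed load: 18.39 × 3.7 = 68.043 kN at 4.05 m from A.
Moments about A: B_y·3.9 − 5·4.7 − (18.39·3.7)·4.05 − 5·2 − 126.6 = 0 → B_y = 435.67415/3.9 = 111.711 ≈ 111.7 kN.
ΣF_y = 0: A_y + 111.711 − 5 − 18.39·3.7 − 5 = 0 → A_y = -33.67 kN.
ΣF_x = 0: no horizontal applied forces, so A_x = 0.

A_x = 0, A_y = -33.67 kN, B_y = 111.7 kN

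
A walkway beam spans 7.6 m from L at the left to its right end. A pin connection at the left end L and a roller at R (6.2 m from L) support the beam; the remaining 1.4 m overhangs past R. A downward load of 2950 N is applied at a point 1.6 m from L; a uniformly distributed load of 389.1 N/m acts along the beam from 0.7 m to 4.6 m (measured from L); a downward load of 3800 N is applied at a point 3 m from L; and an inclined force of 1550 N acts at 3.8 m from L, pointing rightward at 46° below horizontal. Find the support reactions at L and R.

L_x = -1077 N, L_y = 5450 N, R_y = 3932 N

Resultant of the distributed load: 389.1 × 3.9 = 1517.49 N at 2.65 m from L.
Taking moments about L: R_y·6.2 − 2950·1.6 − (389.1·3.9)·2.65 − 3800·3 − 1550·sin46°·3.8 = 0 → R_y = 24378.3/6.2 = 3931.98 ≈ 3932 N.
ΣF_y = 0: L_y + 3931.98 − 2950 − 389.1·3.9 − 3800 − 1550·sin46° = 0 → L_y = 5450 N.
ΣF_x = 0: L_x + 1550·cos46° = 0 → L_x = -1077 N.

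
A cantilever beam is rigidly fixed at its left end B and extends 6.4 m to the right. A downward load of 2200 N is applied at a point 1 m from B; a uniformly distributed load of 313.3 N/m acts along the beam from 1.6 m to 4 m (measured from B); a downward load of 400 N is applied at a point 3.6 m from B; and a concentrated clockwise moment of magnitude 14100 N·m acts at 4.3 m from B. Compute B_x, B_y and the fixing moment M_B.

B_x = 0, B_y = 3352 N, M_B = 19850 N·m

Resultant of the distributed load: 313.3 × 2.4 = 751.92 N at 2.8 m from B.
ΣF_x = 0: B_x = 0.
ΣF_y = 0: B_y − 2200 − 313.3·2.4 − 400 = 0 → B_y = 3352 N.
ΣM about B: M_B − 2200·1 − (313.3·2.4)·2.8 − 400·3.6 − 14100 = 0 → M_B = 19850 N·m.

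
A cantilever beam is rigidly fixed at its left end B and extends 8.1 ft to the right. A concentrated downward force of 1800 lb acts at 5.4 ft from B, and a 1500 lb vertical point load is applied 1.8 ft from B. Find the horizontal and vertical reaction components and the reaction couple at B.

B_x = 0, B_y = 3300 lb, M_B = 12420 lb·ft

ΣF_x = 0: B_x = 0.
ΣF_y = 0: B_y − 1800 − 1500 = 0 → B_y = 3300 lb.
ΣM about B: M_B − 1800·5.4 − 1500·1.8 = 0 → M_B = 12420 lb·ft.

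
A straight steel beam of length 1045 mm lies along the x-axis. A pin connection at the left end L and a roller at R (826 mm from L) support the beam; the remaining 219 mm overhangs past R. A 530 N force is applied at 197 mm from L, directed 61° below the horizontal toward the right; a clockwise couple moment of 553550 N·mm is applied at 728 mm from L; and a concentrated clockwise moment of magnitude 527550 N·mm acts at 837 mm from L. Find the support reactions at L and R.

L_x = -256.9 N, L_y = -955.8 N, R_y = 1419 N

ΣM about L: R_y·826 − 530·sin61°·197 − 553550 − 527550 = 0 → R_y = 1172420/826 = 1419.39 ≈ 1419 N.
ΣF_y = 0: L_y + 1419.39 − 530·sin61° = 0 → L_y = -955.8 N.
ΣF_x = 0: L_x + 530·cos61° = 0 → L_x = -256.9 N.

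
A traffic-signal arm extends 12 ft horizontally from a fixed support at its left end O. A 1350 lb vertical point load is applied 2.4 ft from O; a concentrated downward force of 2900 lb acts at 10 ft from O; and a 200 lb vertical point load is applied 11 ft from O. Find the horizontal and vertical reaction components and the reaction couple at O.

O_x = 0, O_y = 4450 lb, M_O = 34440 lb·ft

ΣF_x = 0: O_x = 0.
ΣF_y = 0: O_y − 1350 − 2900 − 200 = 0 → O_y = 4450 lb.
ΣM about O: M_O − 1350·2.4 − 2900·10 − 200·11 = 0 → M_O = 34440 lb·ft.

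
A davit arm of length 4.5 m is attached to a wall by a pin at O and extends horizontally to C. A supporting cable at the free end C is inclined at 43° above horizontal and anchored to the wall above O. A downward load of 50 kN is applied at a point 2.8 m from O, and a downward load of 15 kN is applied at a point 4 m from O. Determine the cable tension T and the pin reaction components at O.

T = 65.17 kN, O_x = 47.66 kN, O_y = 20.56 kN

ΣM about O: T·sin43°·4.5 − 50·2.8 − 15·4 = 0 → T = 200/(4.5·0.681998) = 65.168 ≈ 65.17 kN.
ΣF_x = 0: O_x − T·cos43° = 0 → O_x = 65.168 × 0.731354 = 47.66 kN.
ΣF_y = 0: O_y + T·sin43° − 50 − 15 = 0 → O_y = 65 − 65.168 × 0.681998 = 20.56 kN.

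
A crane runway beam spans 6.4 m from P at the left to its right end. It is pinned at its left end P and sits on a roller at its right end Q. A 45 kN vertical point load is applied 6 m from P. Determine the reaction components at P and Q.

P_x = 0, P_y = 2.812 kN, Q_y = 42.19 kN

ΣM about P: Q_y·6.4 − 45·6 = 0 → Q_y = 270/6.4 = 42.1875 ≈ 42.19 kN.
ΣF_y = 0: P_y + 42.1875 − 45 = 0 → P_y = 2.812 kN.
ΣF_x = 0: no horizontal applied forces, so P_x = 0.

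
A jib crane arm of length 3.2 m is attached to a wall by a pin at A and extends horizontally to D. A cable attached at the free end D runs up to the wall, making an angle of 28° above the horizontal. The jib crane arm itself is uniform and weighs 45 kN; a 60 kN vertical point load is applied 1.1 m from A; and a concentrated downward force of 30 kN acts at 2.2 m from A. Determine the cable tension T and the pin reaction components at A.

ΣM about A: T·sin28°·3.2 − 45·1.6 − 60·1.1 − 30·2.2 = 0 → T = 204/(3.2·0.469472) = 135.791 ≈ 135.8 kN.
ΣF_x = 0: A_x − T·cos28° = 0 → A_x = 135.791 × 0.882948 = 119.9 kN.
ΣF_y = 0: A_y + T·sin28° − 45 − 60 − 30 = 0 → A_y = 135 − 135.791 × 0.469472 = 71.25 kN.

T = 135.8 kN, A_x = 119.9 kN, A_y = 71.25 kN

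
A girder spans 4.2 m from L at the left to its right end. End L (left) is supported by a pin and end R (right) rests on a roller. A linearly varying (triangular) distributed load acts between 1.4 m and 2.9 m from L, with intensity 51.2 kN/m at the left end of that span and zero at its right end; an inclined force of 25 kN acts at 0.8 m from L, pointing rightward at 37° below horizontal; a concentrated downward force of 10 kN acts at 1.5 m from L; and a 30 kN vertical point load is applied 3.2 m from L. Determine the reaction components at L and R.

Resultant of the triangular load: ½ × 51.2 × 1.5 = 38.4 kN, acting at 1.9 m from L (one-third of the span from the peak).
Taking moments about L: R_y·4.2 − (½·51.2·1.5)·1.9 − 25·sin37°·0.8 − 10·1.5 − 30·3.2 = 0 → R_y = 195.996/4.2 = 46.6657 ≈ 46.67 kN.
ΣF_y = 0: L_y + 46.6657 − ½·51.2·1.5 − 25·sin37° − 10 − 30 = 0 → L_y = 46.78 kN.
ΣF_x = 0: L_x + 25·cos37° = 0 → L_x = -19.97 kN.

L_x = -19.97 kN, L_y = 46.78 kN, R_y = 46.67 kN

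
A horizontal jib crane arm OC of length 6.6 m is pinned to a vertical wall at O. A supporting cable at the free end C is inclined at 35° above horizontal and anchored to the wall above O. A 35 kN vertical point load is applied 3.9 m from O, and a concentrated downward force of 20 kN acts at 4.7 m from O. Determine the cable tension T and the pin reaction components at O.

T = 60.89 kN, O_x = 49.88 kN, O_y = 20.08 kN

ΣM about O: T·sin35°·6.6 − 35·3.9 − 20·4.7 = 0 → T = 230.5/(6.6·0.573576) = 60.8886 ≈ 60.89 kN.
ΣF_x = 0: O_x − T·cos35° = 0 → O_x = 60.8886 × 0.819152 = 49.88 kN.
ΣF_y = 0: O_y + T·sin35° − 35 − 20 = 0 → O_y = 55 − 60.8886 × 0.573576 = 20.08 kN.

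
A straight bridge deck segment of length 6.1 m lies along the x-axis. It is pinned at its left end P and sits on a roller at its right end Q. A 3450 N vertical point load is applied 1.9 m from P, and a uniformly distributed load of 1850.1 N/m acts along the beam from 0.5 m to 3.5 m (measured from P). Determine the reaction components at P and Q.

P_x = 0, P_y = 6106 N, Q_y = 2894 N

Resultant of the distributed load: 1850.1 × 3 = 5550.3 N at 2 m from P.
Taking moments about P: Q_y·6.1 − 3450·1.9 − (1850.1·3)·2 = 0 → Q_y = 17655.6/6.1 = 2894.36 ≈ 2894 N.
ΣF_y = 0: P_y + 2894.36 − 3450 − 1850.1·3 = 0 → P_y = 6106 N.
ΣF_x = 0: no horizontal applied forces, so P_x = 0.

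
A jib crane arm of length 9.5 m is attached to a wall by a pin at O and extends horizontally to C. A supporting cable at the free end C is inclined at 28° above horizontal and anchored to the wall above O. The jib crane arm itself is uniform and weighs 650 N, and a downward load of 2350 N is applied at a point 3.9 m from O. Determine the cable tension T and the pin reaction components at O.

T = 2747 N, O_x = 2426 N, O_y = 1710 N

ΣM about O: T·sin28°·9.5 − 650·4.75 − 2350·3.9 = 0 → T = 12252.5/(9.5·0.469472) = 2747.21 ≈ 2747 N.
ΣF_x = 0: O_x − T·cos28° = 0 → O_x = 2747.21 × 0.882948 = 2426 N.
ΣF_y = 0: O_y + T·sin28° − 650 − 2350 = 0 → O_y = 3000 − 2747.21 × 0.469472 = 1710 N.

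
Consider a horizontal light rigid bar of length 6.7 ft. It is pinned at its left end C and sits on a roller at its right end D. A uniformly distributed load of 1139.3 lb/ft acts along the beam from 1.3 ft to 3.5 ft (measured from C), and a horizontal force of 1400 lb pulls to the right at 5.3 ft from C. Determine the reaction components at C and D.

Resultant of the distributed load: 1139.3 × 2.2 = 2506.46 lb at 2.4 ft from C.
Moments about C: D_y·6.7 − (1139.3·2.2)·2.4 = 0 → D_y = 6015.504/6.7 = 897.836 ≈ 897.8 lb.
ΣF_y = 0: C_y + 897.836 − 1139.3·2.2 = 0 → C_y = 1609 lb.
ΣF_x = 0: C_x + 1400 = 0 → C_x = -1400 lb.

C_x = -1400 lb, C_y = 1609 lb, D_y = 897.8 lb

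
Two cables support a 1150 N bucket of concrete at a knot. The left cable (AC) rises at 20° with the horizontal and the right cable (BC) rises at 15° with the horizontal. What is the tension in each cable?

ΣF_x = 0: −T_AC·cos20° + T_BC·cos15° = 0 → T_BC = 0.972841·T_AC.
ΣF_y = 0: T_AC·sin20° + T_BC·sin15° = 1150.
Substitute: T_AC·(0.34202 + 0.972841·0.258819) = 1150 → T_AC = 1936.65 ≈ 1937 N.
Then T_BC = 0.972841 × 1936.65 = 1884 N.

T_AC = 1937 N, T_BC = 1884 N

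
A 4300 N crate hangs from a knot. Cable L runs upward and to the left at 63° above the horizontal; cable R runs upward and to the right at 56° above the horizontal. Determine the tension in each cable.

T_L = 2749 N, T_R = 2232 N

ΣF_x = 0: −T_L·cos63° + T_R·cos56° = 0 → T_R = 0.811867·T_L.
ΣF_y = 0: T_L·sin63° + T_R·sin56° = 4300.
Substitute: T_L·(0.891007 + 0.811867·0.829038) = 4300 → T_L = 2749.23 ≈ 2749 N.
Then T_R = 0.811867 × 2749.23 = 2232 N.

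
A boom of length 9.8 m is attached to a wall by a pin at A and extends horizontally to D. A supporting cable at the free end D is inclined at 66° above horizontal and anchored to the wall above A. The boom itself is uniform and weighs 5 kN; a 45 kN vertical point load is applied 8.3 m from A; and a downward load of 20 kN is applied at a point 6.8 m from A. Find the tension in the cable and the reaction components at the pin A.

ΣM about A: T·sin66°·9.8 − 5·4.9 − 45·8.3 − 20·6.8 = 0 → T = 534/(9.8·0.913545) = 59.6465 ≈ 59.65 kN.
ΣF_x = 0: A_x − T·cos66° = 0 → A_x = 59.6465 × 0.406737 = 24.26 kN.
ΣF_y = 0: A_y + T·sin66° − 5 − 45 − 20 = 0 → A_y = 70 − 59.6465 × 0.913545 = 15.51 kN.

T = 59.65 kN, A_x = 24.26 kN, A_y = 15.51 kN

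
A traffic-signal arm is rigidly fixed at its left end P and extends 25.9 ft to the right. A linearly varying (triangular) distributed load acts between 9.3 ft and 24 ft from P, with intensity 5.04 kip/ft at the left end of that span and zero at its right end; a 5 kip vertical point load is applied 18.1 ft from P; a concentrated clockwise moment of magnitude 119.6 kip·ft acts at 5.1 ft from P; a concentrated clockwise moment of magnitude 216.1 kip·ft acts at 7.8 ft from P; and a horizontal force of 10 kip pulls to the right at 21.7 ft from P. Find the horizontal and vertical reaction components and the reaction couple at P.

Resultant of the triangular load: ½ × 5.04 × 14.7 = 37.044 kip, acting at 14.2 ft from P (one-third of the span from the peak).
ΣF_x = 0: P_x + 10 = 0 → P_x = -10.00 kip.
ΣF_y = 0: P_y − ½·5.04·14.7 − 5 = 0 → P_y = 42.04 kip.
ΣM about P: M_P − (½·5.04·14.7)·14.2 − 5·18.1 − 119.6 − 216.1 = 0 → M_P = 952.2 kip·ft.

P_x = -10.00 kip, P_y = 42.04 kip, M_P = 952.2 kip·ft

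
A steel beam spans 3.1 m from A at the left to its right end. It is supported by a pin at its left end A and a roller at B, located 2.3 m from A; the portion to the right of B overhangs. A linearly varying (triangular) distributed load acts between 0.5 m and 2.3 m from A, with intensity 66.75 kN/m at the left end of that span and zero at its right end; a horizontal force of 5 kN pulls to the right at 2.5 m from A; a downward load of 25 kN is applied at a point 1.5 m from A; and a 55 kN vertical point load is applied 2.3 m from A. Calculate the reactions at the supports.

Resultant of the triangular load: ½ × 66.75 × 1.8 = 60.075 kN, acting at 1.1 m from A (one-third of the span from the peak).
Taking moments about A: B_y·2.3 − (½·66.75·1.8)·1.1 − 25·1.5 − 55·2.3 = 0 → B_y = 230.0825/2.3 = 100.036 ≈ 100.0 kN.
ΣF_y = 0: A_y + 100.036 − ½·66.75·1.8 − 25 − 55 = 0 → A_y = 40.04 kN.
ΣF_x = 0: A_x + 5 = 0 → A_x = -5.000 kN.

A_x = -5.000 kN, A_y = 40.04 kN, B_y = 100.0 kN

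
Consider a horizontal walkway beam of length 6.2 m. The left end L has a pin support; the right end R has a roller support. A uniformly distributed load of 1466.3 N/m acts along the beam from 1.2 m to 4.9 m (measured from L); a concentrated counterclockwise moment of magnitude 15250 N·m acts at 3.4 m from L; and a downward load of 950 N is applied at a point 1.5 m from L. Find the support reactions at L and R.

Resultant of the distributed load: 1466.3 × 3.7 = 5425.31 N at 3.05 m from L.
ΣM about L: R_y·6.2 − (1466.3·3.7)·3.05 + 15250 − 950·1.5 = 0 → R_y = 2722.1955/6.2 = 439.064 ≈ 439.1 N.
ΣF_y = 0: L_y + 439.064 − 1466.3·3.7 − 950 = 0 → L_y = 5936 N.
ΣF_x = 0: no horizontal applied forces, so L_x = 0.

L_x = 0, L_y = 5936 N, R_y = 439.1 N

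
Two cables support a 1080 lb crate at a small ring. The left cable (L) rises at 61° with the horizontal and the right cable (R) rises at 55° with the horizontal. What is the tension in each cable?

T_L = 689.2 lb, T_R = 582.6 lb

ΣF_x = 0: −T_L·cos61° + T_R·cos55° = 0 → T_R = 0.84524·T_L.
ΣF_y = 0: T_L·sin61° + T_R·sin55° = 1080.
Substitute: T_L·(0.87462 + 0.84524·0.819152) = 1080 → T_L = 689.215 ≈ 689.2 lb.
Then T_R = 0.84524 × 689.215 = 582.6 lb.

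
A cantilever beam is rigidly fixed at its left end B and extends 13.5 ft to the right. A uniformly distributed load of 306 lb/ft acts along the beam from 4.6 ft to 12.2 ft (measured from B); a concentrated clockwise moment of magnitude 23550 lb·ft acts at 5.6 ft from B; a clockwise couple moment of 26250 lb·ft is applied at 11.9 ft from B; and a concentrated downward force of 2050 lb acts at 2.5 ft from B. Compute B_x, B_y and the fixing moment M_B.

B_x = 0, B_y = 4376 lb, M_B = 74460 lb·ft

Resultant of the distributed load: 306 × 7.6 = 2325.6 lb at 8.4 ft from B.
ΣF_x = 0: B_x = 0.
ΣF_y = 0: B_y − 306·7.6 − 2050 = 0 → B_y = 4376 lb.
ΣM about B: M_B − (306·7.6)·8.4 − 23550 − 26250 − 2050·2.5 = 0 → M_B = 74460 lb·ft.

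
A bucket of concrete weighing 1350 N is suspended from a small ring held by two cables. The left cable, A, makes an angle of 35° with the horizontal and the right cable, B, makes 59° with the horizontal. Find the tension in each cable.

ΣF_x = 0: −T_A·cos35° + T_B·cos59° = 0 → T_B = 1.59047·T_A.
ΣF_y = 0: T_A·sin35° + T_B·sin59° = 1350.
Substitute: T_A·(0.573576 + 1.59047·0.857167) = 1350 → T_A = 696.999 ≈ 697.0 N.
Then T_B = 1.59047 × 696.999 = 1109 N.

T_A = 697.0 N, T_B = 1109 N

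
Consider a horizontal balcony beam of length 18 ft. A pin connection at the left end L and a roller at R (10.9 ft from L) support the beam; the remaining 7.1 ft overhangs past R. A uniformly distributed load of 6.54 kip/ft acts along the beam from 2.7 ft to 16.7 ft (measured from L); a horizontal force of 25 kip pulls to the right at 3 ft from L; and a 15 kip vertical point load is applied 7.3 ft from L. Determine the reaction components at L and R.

Resultant of the distributed load: 6.54 × 14 = 91.56 kip at 9.7 ft from L.
ΣM about L: R_y·10.9 − (6.54·14)·9.7 − 15·7.3 = 0 → R_y = 997.632/10.9 = 91.5259 ≈ 91.53 kip.
ΣF_y = 0: L_y + 91.5259 − 6.54·14 − 15 = 0 → L_y = 15.03 kip.
ΣF_x = 0: L_x + 25 = 0 → L_x = -25.00 kip.

L_x = -25.00 kip, L_y = 15.03 kip, R_y = 91.53 kip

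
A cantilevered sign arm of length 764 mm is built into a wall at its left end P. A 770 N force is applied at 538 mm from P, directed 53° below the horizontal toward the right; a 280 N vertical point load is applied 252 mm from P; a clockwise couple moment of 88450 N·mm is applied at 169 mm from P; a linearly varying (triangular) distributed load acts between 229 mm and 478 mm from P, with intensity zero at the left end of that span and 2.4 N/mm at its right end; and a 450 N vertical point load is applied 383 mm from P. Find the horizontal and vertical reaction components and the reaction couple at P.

Resultant of the triangular load: ½ × 2.4 × 249 = 298.8 N, acting at 395 mm from P (one-third of the span from the peak).
ΣF_x = 0: P_x + 770·cos53° = 0 → P_x = -463.4 N.
ΣF_y = 0: P_y − 770·sin53° − 280 − ½·2.4·249 − 450 = 0 → P_y = 1644 N.
ΣM about P: M_P − 770·sin53°·538 − 280·252 − 88450 − (½·2.4·249)·395 − 450·383 = 0 → M_P = 780200 N·mm.

P_x = -463.4 N, P_y = 1644 N, M_P = 780200 N·mm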